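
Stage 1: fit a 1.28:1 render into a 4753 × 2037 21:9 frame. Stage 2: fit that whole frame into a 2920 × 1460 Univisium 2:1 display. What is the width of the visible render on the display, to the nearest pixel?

First fit — 1.28:1 into 4753×2037 spans the height: 2607.36 × 2037.00.
Second fit — the 21:9 canvas into 2920×1460 spans the width: 2920.00 × 1251.43 (×0.6143 from 4753×2037).
The render scales with it: width 2607.36 × 0.6143 ≈ 1601.83.

1602 px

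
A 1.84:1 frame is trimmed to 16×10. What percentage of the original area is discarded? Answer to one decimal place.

13.0%

The height stays; only width is cut (since 16×10 is narrower than 1.84:1).
Area ratio = (1.600)/(1.840) = 86.96%; the remaining 13.04% is cropped out.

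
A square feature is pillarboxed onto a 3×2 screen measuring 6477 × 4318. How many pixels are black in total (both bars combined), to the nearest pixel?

9322562 pixels

square is narrower than 3×2, so it spans the full height.
That makes the image 4318.0000 px wide (4318 × 1/1).
Black = 6477 − 4318.0000 = 2159.0000 px.
Bar area = 2159.0000 × 4318 ≈ 9322562 px.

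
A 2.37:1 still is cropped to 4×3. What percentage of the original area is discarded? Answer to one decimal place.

Going from 2.37:1 to 4×3 means cutting width while keeping height.
(1.333)/(2.370) ≈ 0.563 of the area survives, leaving 43.74% discarded.

43.7%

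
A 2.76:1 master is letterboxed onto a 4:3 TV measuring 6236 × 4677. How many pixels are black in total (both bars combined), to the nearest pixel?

15076027 pixels

Since 2.760 > 1.333, the master is width-limited.
Content height = 6236 / 2.760 ≈ 2259.4203 px.
Leftover height: 4677 − 2259.4203 = 2417.5797 px.
Bar area = 2417.5797 × 6236 ≈ 15076027 px.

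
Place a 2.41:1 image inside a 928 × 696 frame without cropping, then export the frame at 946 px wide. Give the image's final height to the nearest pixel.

393 px

At 928×696 the image is width-limited, so height = 928 / 2.410 ≈ 385.06 px.
Scaling 928 → 946 is ×1.0194, so the height becomes 385.06 × 1.0194 ≈ 392.53 px.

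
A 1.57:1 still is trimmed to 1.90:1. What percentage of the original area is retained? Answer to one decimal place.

82.6%

1.90:1 is wider than 1.57:1, so the crop keeps the full width and trims the height.
Fraction kept = (1.570)/(1.900) ≈ 82.63%.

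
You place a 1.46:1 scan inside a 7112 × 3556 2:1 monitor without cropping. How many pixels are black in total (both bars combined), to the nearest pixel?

Since 1.460 < 2.000, the scan is height-limited.
The scan is 3556 × 1.460 ≈ 5191.7600 px wide.
Black = 7112 − 5191.7600 = 1920.2400 px.
Bar area = 1920.2400 × 3556 ≈ 6828373 px.

6828373 pixels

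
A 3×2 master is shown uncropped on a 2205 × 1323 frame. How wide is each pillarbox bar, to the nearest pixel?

3×2 (1.500) < 5:3 (1.667), so the master fills the height.
The master is 1323 × 3/2 ≈ 1984.50 px wide.
Leftover width: 2205 − 1984.50 = 220.50 px → 110.25 each side.

110 px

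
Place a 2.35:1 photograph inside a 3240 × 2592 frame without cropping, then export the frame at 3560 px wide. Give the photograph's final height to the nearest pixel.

At 3240×2592 the photograph is width-limited, so height = 3240 / 2.350 ≈ 1378.72 px.
The frame scales by 3560/3240 = 1.0988; 1378.72 × 1.0988 ≈ 1514.89 px.

1515 px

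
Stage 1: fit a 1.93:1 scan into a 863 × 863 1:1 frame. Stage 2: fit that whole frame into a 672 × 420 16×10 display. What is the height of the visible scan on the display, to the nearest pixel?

218 px

First fit — 1.93:1 into 863×863 spans the width: 863.00 × 447.15.
1:1 in 672×420: fills the height, so the intermediate becomes 420.00 × 420.00 — a scale of ×0.4867.
The scan scales with it: height 447.15 × 0.4867 ≈ 217.62.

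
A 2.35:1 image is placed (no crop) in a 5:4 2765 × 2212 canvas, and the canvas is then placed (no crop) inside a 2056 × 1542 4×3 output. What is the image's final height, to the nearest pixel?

820 px

2.35:1 in 2765×2212: fills the width, so the image is 2765.00 × 1176.60.
Second fit — the 5:4 canvas into 2056×1542 spans the height: 1927.50 × 1542.00 (×0.6971 from 2765×2212).
So the image's height is 1176.60 × 0.6971 ≈ 820.21.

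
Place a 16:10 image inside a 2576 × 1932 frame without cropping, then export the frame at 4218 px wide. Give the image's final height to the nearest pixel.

At 2576×1932 the image is width-limited, so height = 2576 × 10/16 ≈ 1610.00 px.
Resizing to 4218 px wide multiplies everything by 1.6374: 1610.00 → 2636.25 px.

2636 px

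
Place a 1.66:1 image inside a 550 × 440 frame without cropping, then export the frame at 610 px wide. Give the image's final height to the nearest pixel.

367 px

Fitted into 550×440, the image spans the width; its height is 550 / 1.660 ≈ 331.33 px.
The frame scales by 610/550 = 1.1091; 331.33 × 1.1091 ≈ 367.47 px.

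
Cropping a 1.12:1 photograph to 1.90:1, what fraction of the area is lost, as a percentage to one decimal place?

41.1%

The width stays; only height is cut (since 1.90:1 is wider than 1.12:1).
Fraction kept = (1.120)/(1.900) ≈ 58.95%, so 41.05% is lost.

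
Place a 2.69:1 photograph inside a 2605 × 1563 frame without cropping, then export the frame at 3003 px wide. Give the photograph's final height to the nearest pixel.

In the 2605×1563 frame the photograph fills the width: height = 2605 / 2.690 ≈ 968.40 px.
Scaling 2605 → 3003 is ×1.1528, so the height becomes 968.40 × 1.1528 ≈ 1116.36 px.

1116 px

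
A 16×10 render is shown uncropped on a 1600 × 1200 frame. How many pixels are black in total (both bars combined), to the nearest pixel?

320000 pixels

16×10 is wider than 4×3, so it spans the full width.
The render is 1600 × 10/16 ≈ 1000.0000 px tall.
1200 − 1000.0000 = 200.0000 px of bars.
Bar area = 200.0000 × 1600 ≈ 320000 px.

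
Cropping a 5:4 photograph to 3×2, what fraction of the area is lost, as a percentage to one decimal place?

The width stays; only height is cut (since 3×2 is wider than 5:4).
(1.250)/(1.500) ≈ 0.833 of the area survives, leaving 16.67% discarded.

16.7%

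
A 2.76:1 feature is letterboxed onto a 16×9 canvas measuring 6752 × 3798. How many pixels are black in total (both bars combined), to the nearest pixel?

9126160 pixels

2.76:1 (2.760) > 16×9 (1.778), so the feature fills the width.
That makes the image 2446.3768 px tall (6752 / 2.760).
Black = 3798 − 2446.3768 = 1351.6232 px.
That's 1351.6232 × 6752 ≈ 9126160 black pixels.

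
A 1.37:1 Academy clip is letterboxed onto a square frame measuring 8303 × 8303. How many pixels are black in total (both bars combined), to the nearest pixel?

Since 1.370 > 1.000, the clip is width-limited.
Content height = 8303 / 1.370 ≈ 6060.5839 px.
Black = 8303 − 6060.5839 = 2242.4161 px.
Across the 8303-px span: 2242.4161 × 8303 ≈ 18618781 px.

18618781 pixels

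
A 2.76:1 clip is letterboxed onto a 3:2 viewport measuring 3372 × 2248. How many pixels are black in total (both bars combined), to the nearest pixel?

3460552 pixels

2.76:1 is wider than 3:2, so it spans the full width.
That makes the image 1221.7391 px tall (3372 / 2.760).
Leftover height: 2248 − 1221.7391 = 1026.2609 px.
That's 1026.2609 × 3372 ≈ 3460552 black pixels.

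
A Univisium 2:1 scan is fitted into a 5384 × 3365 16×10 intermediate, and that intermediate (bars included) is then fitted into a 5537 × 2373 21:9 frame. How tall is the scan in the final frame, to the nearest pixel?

1898 px

First fit — Univisium 2:1 into 5384×3365 spans the width: 5384.00 × 2692.00.
16×10 in 5537×2373: fills the height, so the intermediate becomes 3796.80 × 2373.00 — a scale of ×0.7052.
The scan scales with it: height 2692.00 × 0.7052 ≈ 1898.40.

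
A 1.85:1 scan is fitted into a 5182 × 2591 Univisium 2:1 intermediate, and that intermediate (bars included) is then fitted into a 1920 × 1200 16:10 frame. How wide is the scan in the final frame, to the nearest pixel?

1776 px

Inside the 5182×2591 canvas the scan is height-limited at 4793.35 × 2591.00.
The Univisium 2:1 canvas is width-limited in 1920×1200, giving 1920.00 × 960.00; scale factor 0.3705.
Applying the same ×0.3705: 4793.35 → 1776.00.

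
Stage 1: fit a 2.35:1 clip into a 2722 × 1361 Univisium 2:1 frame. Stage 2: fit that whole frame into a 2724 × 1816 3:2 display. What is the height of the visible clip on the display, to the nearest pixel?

1159 px

Inside the 2722×1361 canvas the clip is width-limited at 2722.00 × 1158.30.
Second fit — the Univisium 2:1 canvas into 2724×1816 spans the width: 2724.00 × 1362.00 (×1.0007 from 2722×1361).
So the clip's height is 1158.30 × 1.0007 ≈ 1159.15.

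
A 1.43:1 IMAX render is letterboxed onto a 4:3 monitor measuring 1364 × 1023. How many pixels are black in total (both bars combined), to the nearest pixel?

94326 pixels

1.43:1 IMAX is wider than 4:3, so it spans the full width.
The render is 1364 / 1.430 ≈ 953.8462 px tall.
1023 − 953.8462 = 69.1538 px of bars.
Across the 1364-px span: 69.1538 × 1364 ≈ 94326 px.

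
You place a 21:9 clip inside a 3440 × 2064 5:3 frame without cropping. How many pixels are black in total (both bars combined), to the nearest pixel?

21:9 is wider than 5:3, so it spans the full width.
That makes the image 1474.2857 px tall (3440 × 9/21).
Black = 2064 − 1474.2857 = 589.7143 px.
Bar area = 589.7143 × 3440 ≈ 2028617 px.

2028617 pixels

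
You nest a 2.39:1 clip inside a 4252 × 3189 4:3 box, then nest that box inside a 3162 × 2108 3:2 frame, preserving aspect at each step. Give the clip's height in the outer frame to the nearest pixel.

First fit — 2.39:1 into 4252×3189 spans the width: 4252.00 × 1779.08.
Second fit — the 4:3 canvas into 3162×2108 spans the height: 2810.67 × 2108.00 (×0.6610 from 4252×3189).
Applying the same ×0.6610: 1779.08 → 1176.01.

1176 px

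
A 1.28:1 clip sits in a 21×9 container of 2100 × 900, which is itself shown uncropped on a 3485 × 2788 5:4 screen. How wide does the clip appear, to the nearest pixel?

1912 px

First fit — 1.28:1 into 2100×900 spans the height: 1152.00 × 900.00.
Second fit — the 21×9 canvas into 3485×2788 spans the width: 3485.00 × 1493.57 (×1.6595 from 2100×900).
Applying the same ×1.6595: 1152.00 → 1911.77.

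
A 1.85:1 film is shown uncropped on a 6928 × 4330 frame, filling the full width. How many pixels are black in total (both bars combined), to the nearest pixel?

4053816 pixels

The film is 6928 / 1.850 ≈ 3744.8649 px tall.
4330 − 3744.8649 = 585.1351 px of bars.
Bar area = 585.1351 × 6928 ≈ 4053816 px.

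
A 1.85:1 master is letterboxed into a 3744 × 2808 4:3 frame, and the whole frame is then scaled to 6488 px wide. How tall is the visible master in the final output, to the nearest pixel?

At 3744×2808 the master is width-limited, so height = 3744 / 1.850 ≈ 2023.78 px.
The frame scales by 6488/3744 = 1.7329; 2023.78 × 1.7329 ≈ 3507.03 px.

3507 px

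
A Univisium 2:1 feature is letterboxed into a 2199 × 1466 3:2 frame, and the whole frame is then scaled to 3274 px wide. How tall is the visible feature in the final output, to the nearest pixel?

1637 px

In the 2199×1466 frame the feature fills the width: height = 2199 × 1/2 ≈ 1099.50 px.
Resizing to 3274 px wide multiplies everything by 1.4889: 1099.50 → 1637.00 px.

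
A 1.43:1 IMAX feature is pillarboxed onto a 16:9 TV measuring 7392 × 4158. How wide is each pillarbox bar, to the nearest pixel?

1.43:1 IMAX (1.430) < 16:9 (1.778), so the feature fills the height.
That makes the image 5945.94 px wide (4158 × 1.430).
Leftover width: 7392 − 5945.94 = 1446.06 px → 723.03 each side.

723 px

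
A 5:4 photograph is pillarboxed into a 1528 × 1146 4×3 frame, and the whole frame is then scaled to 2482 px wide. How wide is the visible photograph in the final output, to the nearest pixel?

At 1528×1146 the photograph is height-limited, so width = 1146 × 5/4 ≈ 1432.50 px.
Scaling 1528 → 2482 is ×1.6243, so the width becomes 1432.50 × 1.6243 ≈ 2326.88 px.

2327 px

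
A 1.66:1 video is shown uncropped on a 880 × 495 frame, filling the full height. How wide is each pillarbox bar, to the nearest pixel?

Content width = 495 × 1.660 ≈ 821.70 px.
880 − 821.70 = 58.30 px of bars (29.15 each).

29 px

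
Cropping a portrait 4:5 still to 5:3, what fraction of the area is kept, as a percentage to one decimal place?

48.0%

Going from portrait 4:5 to 5:3 means cutting height while keeping width.
Area ratio = (0.800)/(1.667) = 48.00% retained.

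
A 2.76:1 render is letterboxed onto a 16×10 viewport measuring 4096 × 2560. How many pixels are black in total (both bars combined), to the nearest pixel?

2.76:1 (2.760) > 16×10 (1.600), so the render fills the width.
That makes the image 1484.0580 px tall (4096 / 2.760).
Leftover height: 2560 − 1484.0580 = 1075.9420 px.
That's 1075.9420 × 4096 ≈ 4407059 black pixels.

4407059 pixels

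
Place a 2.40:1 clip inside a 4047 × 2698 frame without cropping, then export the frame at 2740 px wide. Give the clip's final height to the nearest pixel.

At 4047×2698 the clip is width-limited, so height = 4047 / 2.400 ≈ 1686.25 px.
Scaling 4047 → 2740 is ×0.6770, so the height becomes 1686.25 × 0.6770 ≈ 1141.67 px.

1142 px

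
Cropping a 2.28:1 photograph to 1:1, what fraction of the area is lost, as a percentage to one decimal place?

Going from 2.28:1 to 1:1 means cutting width while keeping height.
Area ratio = (1.000)/(2.280) = 43.86%; the remaining 56.14% is cropped out.

56.1%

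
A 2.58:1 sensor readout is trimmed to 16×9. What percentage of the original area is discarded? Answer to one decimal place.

31.1%

Going from 2.58:1 to 16×9 means cutting width while keeping height.
Area ratio = (1.778)/(2.580) = 68.91%; the remaining 31.09% is cropped out.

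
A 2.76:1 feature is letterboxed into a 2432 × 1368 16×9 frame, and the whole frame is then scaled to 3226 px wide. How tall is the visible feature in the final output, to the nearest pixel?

At 2432×1368 the feature is width-limited, so height = 2432 / 2.760 ≈ 881.16 px.
Scaling 2432 → 3226 is ×1.3265, so the height becomes 881.16 × 1.3265 ≈ 1168.84 px.

1169 px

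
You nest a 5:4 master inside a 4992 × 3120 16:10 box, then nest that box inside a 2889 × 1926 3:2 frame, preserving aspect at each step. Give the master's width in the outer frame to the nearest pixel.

2257 px

Inside the 4992×3120 canvas the master is height-limited at 3900.00 × 3120.00.
16:10 in 2889×1926: fills the width, so the intermediate becomes 2889.00 × 1805.62 — a scale of ×0.5787.
The master scales with it: width 3900.00 × 0.5787 ≈ 2257.03.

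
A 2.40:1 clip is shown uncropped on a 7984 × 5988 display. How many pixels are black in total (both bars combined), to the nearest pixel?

21248085 pixels

Since 2.400 > 1.333, the clip is width-limited.
Content height = 7984 / 2.400 ≈ 3326.6667 px.
Leftover height: 5988 − 3326.6667 = 2661.3333 px.
That's 2661.3333 × 7984 ≈ 21248085 black pixels.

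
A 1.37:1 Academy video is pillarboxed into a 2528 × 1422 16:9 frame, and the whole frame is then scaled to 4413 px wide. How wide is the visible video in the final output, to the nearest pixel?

At 2528×1422 the video is height-limited, so width = 1422 × 1.370 ≈ 1948.14 px.
Resizing to 4413 px wide multiplies everything by 1.7456: 1948.14 → 3400.77 px.

3401 px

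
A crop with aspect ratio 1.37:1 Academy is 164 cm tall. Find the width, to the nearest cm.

Width = 164 × 1.370 = 224.68.

225 cm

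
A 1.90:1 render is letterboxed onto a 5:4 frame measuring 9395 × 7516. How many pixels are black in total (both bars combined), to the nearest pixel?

Since 1.900 > 1.250, the render is width-limited.
Content height = 9395 / 1.900 ≈ 4944.7368 px.
Leftover height: 7516 − 4944.7368 = 2571.2632 px.
Bar area = 2571.2632 × 9395 ≈ 24157017 px.

24157017 pixels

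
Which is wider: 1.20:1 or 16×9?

16×9

1.2 and 16×9 = 1.778; 1.778 > 1.2.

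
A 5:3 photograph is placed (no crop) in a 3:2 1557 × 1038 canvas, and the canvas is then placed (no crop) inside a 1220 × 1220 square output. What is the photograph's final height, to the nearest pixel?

First fit — 5:3 into 1557×1038 spans the width: 1557.00 × 934.20.
3:2 in 1220×1220: fills the width, so the intermediate becomes 1220.00 × 813.33 — a scale of ×0.7836.
The photograph scales with it: height 934.20 × 0.7836 ≈ 732.00.

732 px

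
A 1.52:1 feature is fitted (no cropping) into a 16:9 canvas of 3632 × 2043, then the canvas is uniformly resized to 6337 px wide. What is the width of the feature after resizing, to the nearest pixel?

5418 px

In the 3632×2043 frame the feature fills the height: width = 2043 × 1.520 ≈ 3105.36 px.
Resizing to 6337 px wide multiplies everything by 1.7448: 3105.36 → 5418.14 px.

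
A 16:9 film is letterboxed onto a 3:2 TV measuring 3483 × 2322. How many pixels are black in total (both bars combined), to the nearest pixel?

16:9 is wider than 3:2, so it spans the full width.
Content height = 3483 × 9/16 ≈ 1959.1875 px.
Leftover height: 2322 − 1959.1875 = 362.8125 px.
Bar area = 362.8125 × 3483 ≈ 1263676 px.

1263676 pixels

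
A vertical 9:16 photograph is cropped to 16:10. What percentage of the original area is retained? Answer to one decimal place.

Going from vertical 9:16 to 16:10 means cutting height while keeping width.
(0.562)/(1.600) ≈ 0.352 of the area survives.

35.2%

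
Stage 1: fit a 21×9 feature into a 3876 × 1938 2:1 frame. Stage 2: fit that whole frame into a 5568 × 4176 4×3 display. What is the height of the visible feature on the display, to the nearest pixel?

2386 px

21×9 in 3876×1938: fills the width, so the feature is 3876.00 × 1661.14.
2:1 in 5568×4176: fills the width, so the intermediate becomes 5568.00 × 2784.00 — a scale of ×1.4365.
So the feature's height is 1661.14 × 1.4365 ≈ 2386.29.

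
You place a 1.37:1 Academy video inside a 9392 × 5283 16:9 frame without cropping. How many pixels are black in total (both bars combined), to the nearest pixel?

1.37:1 Academy (1.370) < 16:9 (1.778), so the video fills the height.
The video is 5283 × 1.370 ≈ 7237.7100 px wide.
Leftover width: 9392 − 7237.7100 = 2154.2900 px.
Bar area = 2154.2900 × 5283 ≈ 11381114 px.

11381114 pixels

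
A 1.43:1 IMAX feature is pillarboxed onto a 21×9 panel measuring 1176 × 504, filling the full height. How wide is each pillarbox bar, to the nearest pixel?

Content width = 504 × 1.430 ≈ 720.72 px.
Black = 1176 − 720.72 = 455.28 px, or 227.64 per bar.

228 px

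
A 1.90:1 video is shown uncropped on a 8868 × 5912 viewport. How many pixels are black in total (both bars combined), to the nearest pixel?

11037393 pixels

1.90:1 is wider than 3×2, so it spans the full width.
That makes the image 4667.3684 px tall (8868 / 1.900).
Black = 5912 − 4667.3684 = 1244.6316 px.
Bar area = 1244.6316 × 8868 ≈ 11037393 px.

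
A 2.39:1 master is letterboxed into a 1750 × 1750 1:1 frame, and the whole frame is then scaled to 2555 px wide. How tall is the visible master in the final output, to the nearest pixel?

1069 px

At 1750×1750 the master is width-limited, so height = 1750 / 2.390 ≈ 732.22 px.
Scaling 1750 → 2555 is ×1.4600, so the height becomes 732.22 × 1.4600 ≈ 1069.04 px.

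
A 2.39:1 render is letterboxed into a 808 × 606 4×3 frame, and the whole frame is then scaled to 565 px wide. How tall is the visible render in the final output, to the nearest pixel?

236 px

Fitted into 808×606, the render spans the width; its height is 808 / 2.390 ≈ 338.08 px.
Scaling 808 → 565 is ×0.6993, so the height becomes 338.08 × 0.6993 ≈ 236.40 px.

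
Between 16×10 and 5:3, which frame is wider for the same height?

16×10 = 1.6 and 5:3 = 1.667; 1.667 > 1.6.

5:3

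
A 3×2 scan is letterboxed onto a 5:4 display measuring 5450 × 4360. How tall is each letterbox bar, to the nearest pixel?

363 px

3×2 (1.500) > 5:4 (1.250), so the scan fills the width.
The scan is 5450 × 2/3 ≈ 3633.33 px tall.
Leftover height: 4360 − 3633.33 = 726.67 px → 363.33 each side.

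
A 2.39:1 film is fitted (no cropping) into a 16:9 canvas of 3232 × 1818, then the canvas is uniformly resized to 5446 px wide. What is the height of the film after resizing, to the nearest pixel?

2279 px

Fitted into 3232×1818, the film spans the width; its height is 3232 / 2.390 ≈ 1352.30 px.
Scaling 3232 → 5446 is ×1.6850, so the height becomes 1352.30 × 1.6850 ≈ 2278.66 px.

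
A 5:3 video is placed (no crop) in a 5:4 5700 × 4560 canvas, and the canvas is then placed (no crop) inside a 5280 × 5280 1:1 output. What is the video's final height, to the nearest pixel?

3168 px

First fit — 5:3 into 5700×4560 spans the width: 5700.00 × 3420.00.
The 5:4 canvas is width-limited in 5280×5280, giving 5280.00 × 4224.00; scale factor 0.9263.
The video scales with it: height 3420.00 × 0.9263 ≈ 3168.00.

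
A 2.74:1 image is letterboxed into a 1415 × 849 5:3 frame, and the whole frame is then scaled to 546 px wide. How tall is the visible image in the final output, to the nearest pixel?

Fitted into 1415×849, the image spans the width; its height is 1415 / 2.740 ≈ 516.42 px.
Scaling 1415 → 546 is ×0.3859, so the height becomes 516.42 × 0.3859 ≈ 199.27 px.

199 px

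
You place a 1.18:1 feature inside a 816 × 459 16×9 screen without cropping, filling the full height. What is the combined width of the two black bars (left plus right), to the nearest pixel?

That makes the image 541.62 px wide (459 × 1.180).
816 − 541.62 = 274.38 px of bars.

274 px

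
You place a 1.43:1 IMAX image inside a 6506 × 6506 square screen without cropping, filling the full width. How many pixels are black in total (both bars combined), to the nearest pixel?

12728011 pixels

The image is 6506 / 1.430 ≈ 4549.6503 px tall.
6506 − 4549.6503 = 1956.3497 px of bars.
Bar area = 1956.3497 × 6506 ≈ 12728011 px.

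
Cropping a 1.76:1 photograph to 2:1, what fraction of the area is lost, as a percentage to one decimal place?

2:1 is wider than 1.76:1, so the crop keeps the full width and trims the height.
Fraction kept = (1.760)/(2.000) ≈ 88.00%, so 12.00% is lost.

12.0%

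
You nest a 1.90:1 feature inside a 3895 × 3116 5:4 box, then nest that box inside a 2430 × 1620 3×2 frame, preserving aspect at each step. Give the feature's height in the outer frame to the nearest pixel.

First fit — 1.90:1 into 3895×3116 spans the width: 3895.00 × 2050.00.
Second fit — the 5:4 canvas into 2430×1620 spans the height: 2025.00 × 1620.00 (×0.5199 from 3895×3116).
So the feature's height is 2050.00 × 0.5199 ≈ 1065.79.

1066 px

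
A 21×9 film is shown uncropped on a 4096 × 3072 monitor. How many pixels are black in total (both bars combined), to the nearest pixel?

21×9 is wider than 4×3, so it spans the full width.
The film is 4096 × 9/21 ≈ 1755.4286 px tall.
Leftover height: 3072 − 1755.4286 = 1316.5714 px.
Bar area = 1316.5714 × 4096 ≈ 5392677 px.

5392677 pixels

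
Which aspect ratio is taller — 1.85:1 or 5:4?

1.85 and 5:4 = 1.25; 1.85 > 1.25. The smaller width-to-height ratio is the taller frame.

5:4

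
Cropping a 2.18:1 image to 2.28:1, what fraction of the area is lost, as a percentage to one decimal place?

4.4%

The width stays; only height is cut (since 2.28:1 is wider than 2.18:1).
Fraction kept = (2.180)/(2.280) ≈ 95.61%, so 4.39% is lost.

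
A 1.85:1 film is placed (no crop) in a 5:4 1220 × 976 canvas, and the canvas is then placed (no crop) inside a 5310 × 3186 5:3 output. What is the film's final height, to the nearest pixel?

2153 px

Inside the 1220×976 canvas the film is width-limited at 1220.00 × 659.46.
Second fit — the 5:4 canvas into 5310×3186 spans the height: 3982.50 × 3186.00 (×3.2643 from 1220×976).
The film scales with it: height 659.46 × 3.2643 ≈ 2152.70.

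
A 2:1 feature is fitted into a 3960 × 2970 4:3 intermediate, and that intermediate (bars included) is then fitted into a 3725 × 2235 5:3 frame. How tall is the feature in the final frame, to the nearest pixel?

2:1 in 3960×2970: fills the width, so the feature is 3960.00 × 1980.00.
The 4:3 canvas is height-limited in 3725×2235, giving 2980.00 × 2235.00; scale factor 0.7525.
So the feature's height is 1980.00 × 0.7525 ≈ 1490.00.

1490 px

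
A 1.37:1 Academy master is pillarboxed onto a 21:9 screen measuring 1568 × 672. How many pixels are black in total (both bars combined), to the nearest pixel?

435026 pixels

1.37:1 Academy (1.370) < 21:9 (2.333), so the master fills the height.
That makes the image 920.6400 px wide (672 × 1.370).
1568 − 920.6400 = 647.3600 px of bars.
Across the 672-px span: 647.3600 × 672 ≈ 435026 px.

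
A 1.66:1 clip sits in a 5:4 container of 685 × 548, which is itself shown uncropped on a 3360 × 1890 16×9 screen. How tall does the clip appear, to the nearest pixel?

1423 px

First fit — 1.66:1 into 685×548 spans the width: 685.00 × 412.65.
Second fit — the 5:4 canvas into 3360×1890 spans the height: 2362.50 × 1890.00 (×3.4489 from 685×548).
The clip scales with it: height 412.65 × 3.4489 ≈ 1423.19.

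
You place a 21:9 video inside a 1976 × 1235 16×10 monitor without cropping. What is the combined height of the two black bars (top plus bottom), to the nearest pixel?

388 px

21:9 (2.333) > 16×10 (1.600), so the video fills the width.
The video is 1976 × 9/21 ≈ 846.86 px tall.
Black = 1235 − 846.86 = 388.14 px.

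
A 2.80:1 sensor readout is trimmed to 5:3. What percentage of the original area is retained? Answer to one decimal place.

The height stays; only width is cut (since 5:3 is narrower than 2.80:1).
Area ratio = (1.667)/(2.800) = 59.52% retained.

59.5%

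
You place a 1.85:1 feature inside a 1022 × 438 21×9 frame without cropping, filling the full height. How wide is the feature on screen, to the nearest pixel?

810 px

Content width = 438 × 1.850 ≈ 810.30 px.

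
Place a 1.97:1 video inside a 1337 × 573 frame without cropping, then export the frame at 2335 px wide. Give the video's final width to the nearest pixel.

1971 px

Fitted into 1337×573, the video spans the height; its width is 573 × 1.970 ≈ 1128.81 px.
The frame scales by 2335/1337 = 1.7464; 1128.81 × 1.7464 ≈ 1971.41 px.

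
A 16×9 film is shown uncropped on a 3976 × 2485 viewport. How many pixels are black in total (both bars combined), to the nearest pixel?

988036 pixels

Since 1.778 > 1.600, the film is width-limited.
Content height = 3976 × 9/16 ≈ 2236.5000 px.
Leftover height: 2485 − 2236.5000 = 248.5000 px.
That's 248.5000 × 3976 ≈ 988036 black pixels.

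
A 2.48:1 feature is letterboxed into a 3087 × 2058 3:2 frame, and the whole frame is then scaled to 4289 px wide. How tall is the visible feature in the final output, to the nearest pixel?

In the 3087×2058 frame the feature fills the width: height = 3087 / 2.480 ≈ 1244.76 px.
Scaling 3087 → 4289 is ×1.3894, so the height becomes 1244.76 × 1.3894 ≈ 1729.44 px.

1729 px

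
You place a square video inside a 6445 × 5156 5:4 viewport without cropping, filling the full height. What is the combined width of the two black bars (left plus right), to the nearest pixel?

1289 px

The video is 5156 × 1/1 ≈ 5156.00 px wide.
6445 − 5156.00 = 1289.00 px of bars.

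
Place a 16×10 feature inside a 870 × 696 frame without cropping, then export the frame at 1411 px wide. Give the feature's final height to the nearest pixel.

At 870×696 the feature is width-limited, so height = 870 × 10/16 ≈ 543.75 px.
Resizing to 1411 px wide multiplies everything by 1.6218: 543.75 → 881.88 px.

882 px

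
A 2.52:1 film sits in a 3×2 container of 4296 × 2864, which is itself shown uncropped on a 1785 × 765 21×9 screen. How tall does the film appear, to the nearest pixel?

455 px

First fit — 2.52:1 into 4296×2864 spans the width: 4296.00 × 1704.76.
3×2 in 1785×765: fills the height, so the intermediate becomes 1147.50 × 765.00 — a scale of ×0.2671.
The film scales with it: height 1704.76 × 0.2671 ≈ 455.36.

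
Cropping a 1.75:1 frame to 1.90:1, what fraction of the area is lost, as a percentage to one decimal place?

The width stays; only height is cut (since 1.90:1 is wider than 1.75:1).
(1.750)/(1.900) ≈ 0.921 of the area survives, leaving 7.89% discarded.

7.9%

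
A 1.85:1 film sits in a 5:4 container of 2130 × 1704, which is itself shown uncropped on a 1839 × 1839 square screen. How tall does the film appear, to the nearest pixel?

994 px

Inside the 2130×1704 canvas the film is width-limited at 2130.00 × 1151.35.
The 5:4 canvas is width-limited in 1839×1839, giving 1839.00 × 1471.20; scale factor 0.8634.
The film scales with it: height 1151.35 × 0.8634 ≈ 994.05.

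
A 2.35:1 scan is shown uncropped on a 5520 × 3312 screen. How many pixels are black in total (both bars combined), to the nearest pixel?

Since 2.350 > 1.667, the scan is width-limited.
Content height = 5520 / 2.350 ≈ 2348.9362 px.
Leftover height: 3312 − 2348.9362 = 963.0638 px.
Bar area = 963.0638 × 5520 ≈ 5316112 px.

5316112 pixels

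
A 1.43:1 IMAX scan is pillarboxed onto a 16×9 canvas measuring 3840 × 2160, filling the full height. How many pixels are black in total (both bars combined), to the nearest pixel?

1622592 pixels

The scan is 2160 × 1.430 ≈ 3088.8000 px wide.
Leftover width: 3840 − 3088.8000 = 751.2000 px.
Bar area = 751.2000 × 2160 ≈ 1622592 px.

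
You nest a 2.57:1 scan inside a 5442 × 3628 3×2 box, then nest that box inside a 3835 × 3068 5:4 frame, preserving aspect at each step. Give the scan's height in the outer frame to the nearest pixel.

2.57:1 in 5442×3628: fills the width, so the scan is 5442.00 × 2117.51.
3×2 in 3835×3068: fills the width, so the intermediate becomes 3835.00 × 2556.67 — a scale of ×0.7047.
Applying the same ×0.7047: 2117.51 → 1492.22.

1492 px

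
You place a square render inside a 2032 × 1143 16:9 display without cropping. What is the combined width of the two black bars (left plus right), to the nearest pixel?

square is narrower than 16:9, so it spans the full height.
The render is 1143 × 1/1 ≈ 1143.00 px wide.
2032 − 1143.00 = 889.00 px of bars.

889 px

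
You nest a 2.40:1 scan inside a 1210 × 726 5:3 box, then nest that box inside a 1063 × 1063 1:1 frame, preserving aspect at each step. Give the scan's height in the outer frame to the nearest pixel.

2.40:1 in 1210×726: fills the width, so the scan is 1210.00 × 504.17.
The 5:3 canvas is width-limited in 1063×1063, giving 1063.00 × 637.80; scale factor 0.8785.
Applying the same ×0.8785: 504.17 → 442.92.

443 px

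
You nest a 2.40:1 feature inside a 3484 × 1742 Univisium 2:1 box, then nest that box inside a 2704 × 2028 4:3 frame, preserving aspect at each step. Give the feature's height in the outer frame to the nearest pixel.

First fit — 2.40:1 into 3484×1742 spans the width: 3484.00 × 1451.67.
Second fit — the Univisium 2:1 canvas into 2704×2028 spans the width: 2704.00 × 1352.00 (×0.7761 from 3484×1742).
Applying the same ×0.7761: 1451.67 → 1126.67.

1127 px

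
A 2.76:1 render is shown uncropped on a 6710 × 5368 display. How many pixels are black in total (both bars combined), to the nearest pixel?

19706200 pixels

2.76:1 (2.760) > 5:4 (1.250), so the render fills the width.
Content height = 6710 / 2.760 ≈ 2431.1594 px.
5368 − 2431.1594 = 2936.8406 px of bars.
Across the 6710-px span: 2936.8406 × 6710 ≈ 19706200 px.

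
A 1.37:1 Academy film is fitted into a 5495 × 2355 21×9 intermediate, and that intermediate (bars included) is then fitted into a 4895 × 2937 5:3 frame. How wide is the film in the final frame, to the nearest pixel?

2874 px

1.37:1 Academy in 5495×2355: fills the height, so the film is 3226.35 × 2355.00.
The 21×9 canvas is width-limited in 4895×2937, giving 4895.00 × 2097.86; scale factor 0.8908.
Applying the same ×0.8908: 3226.35 → 2874.06.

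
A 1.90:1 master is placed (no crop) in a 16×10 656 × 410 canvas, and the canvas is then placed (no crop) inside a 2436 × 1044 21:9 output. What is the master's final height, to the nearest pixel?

879 px

1.90:1 in 656×410: fills the width, so the master is 656.00 × 345.26.
16×10 in 2436×1044: fills the height, so the intermediate becomes 1670.40 × 1044.00 — a scale of ×2.5463.
Applying the same ×2.5463: 345.26 → 879.16.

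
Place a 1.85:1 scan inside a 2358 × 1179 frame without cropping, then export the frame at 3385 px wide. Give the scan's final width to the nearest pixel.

3131 px

Fitted into 2358×1179, the scan spans the height; its width is 1179 × 1.850 ≈ 2181.15 px.
The frame scales by 3385/2358 = 1.4355; 2181.15 × 1.4355 ≈ 3131.12 px.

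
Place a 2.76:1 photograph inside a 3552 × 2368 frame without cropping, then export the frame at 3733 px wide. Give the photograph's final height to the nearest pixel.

Fitted into 3552×2368, the photograph spans the width; its height is 3552 / 2.760 ≈ 1286.96 px.
Scaling 3552 → 3733 is ×1.0510, so the height becomes 1286.96 × 1.0510 ≈ 1352.54 px.

1353 px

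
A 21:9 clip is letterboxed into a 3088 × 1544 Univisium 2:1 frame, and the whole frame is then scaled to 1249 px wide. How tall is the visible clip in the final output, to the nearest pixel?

At 3088×1544 the clip is width-limited, so height = 3088 × 9/21 ≈ 1323.43 px.
The frame scales by 1249/3088 = 0.4045; 1323.43 × 0.4045 ≈ 535.29 px.

535 px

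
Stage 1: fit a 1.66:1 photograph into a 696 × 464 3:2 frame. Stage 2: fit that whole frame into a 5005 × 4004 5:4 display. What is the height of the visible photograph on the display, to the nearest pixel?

3015 px

First fit — 1.66:1 into 696×464 spans the width: 696.00 × 419.28.
3:2 in 5005×4004: fills the width, so the intermediate becomes 5005.00 × 3336.67 — a scale of ×7.1911.
The photograph scales with it: height 419.28 × 7.1911 ≈ 3015.06.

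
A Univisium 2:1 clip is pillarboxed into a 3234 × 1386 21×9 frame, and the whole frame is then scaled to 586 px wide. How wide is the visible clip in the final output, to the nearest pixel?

In the 3234×1386 frame the clip fills the height: width = 1386 × 2/1 ≈ 2772.00 px.
Resizing to 586 px wide multiplies everything by 0.1812: 2772.00 → 502.29 px.

502 px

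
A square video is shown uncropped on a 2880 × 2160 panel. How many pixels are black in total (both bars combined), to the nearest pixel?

Since 1.000 < 1.333, the video is height-limited.
Content width = 2160 × 1/1 ≈ 2160.0000 px.
Black = 2880 − 2160.0000 = 720.0000 px.
Bar area = 720.0000 × 2160 ≈ 1555200 px.

1555200 pixels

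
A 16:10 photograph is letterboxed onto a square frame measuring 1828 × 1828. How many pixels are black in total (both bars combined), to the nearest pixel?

16:10 is wider than square, so it spans the full width.
That makes the image 1142.5000 px tall (1828 × 10/16).
1828 − 1142.5000 = 685.5000 px of bars.
Across the 1828-px span: 685.5000 × 1828 ≈ 1253094 px.

1253094 pixels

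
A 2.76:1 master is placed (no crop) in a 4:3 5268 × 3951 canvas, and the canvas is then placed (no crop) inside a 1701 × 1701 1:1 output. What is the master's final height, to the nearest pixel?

616 px

2.76:1 in 5268×3951: fills the width, so the master is 5268.00 × 1908.70.
The 4:3 canvas is width-limited in 1701×1701, giving 1701.00 × 1275.75; scale factor 0.3229.
The master scales with it: height 1908.70 × 0.3229 ≈ 616.30.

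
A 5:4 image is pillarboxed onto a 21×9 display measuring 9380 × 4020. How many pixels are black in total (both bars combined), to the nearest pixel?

17507100 pixels

Since 1.250 < 2.333, the image is height-limited.
Content width = 4020 × 5/4 ≈ 5025.0000 px.
9380 − 5025.0000 = 4355.0000 px of bars.
That's 4355.0000 × 4020 ≈ 17507100 black pixels.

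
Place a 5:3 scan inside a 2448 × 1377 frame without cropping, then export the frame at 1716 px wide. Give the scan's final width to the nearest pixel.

In the 2448×1377 frame the scan fills the height: width = 1377 × 5/3 ≈ 2295.00 px.
The frame scales by 1716/2448 = 0.7010; 2295.00 × 0.7010 ≈ 1608.75 px.

1609 px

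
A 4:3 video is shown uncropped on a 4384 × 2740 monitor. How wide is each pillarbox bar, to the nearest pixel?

4:3 is narrower than 16:10, so it spans the full height.
That makes the image 3653.33 px wide (2740 × 4/3).
4384 − 3653.33 = 730.67 px of bars (365.33 each).

365 px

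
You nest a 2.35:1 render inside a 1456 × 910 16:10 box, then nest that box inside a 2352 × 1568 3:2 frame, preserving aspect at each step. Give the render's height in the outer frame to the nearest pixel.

1001 px

Inside the 1456×910 canvas the render is width-limited at 1456.00 × 619.57.
16:10 in 2352×1568: fills the width, so the intermediate becomes 2352.00 × 1470.00 — a scale of ×1.6154.
The render scales with it: height 619.57 × 1.6154 ≈ 1000.85.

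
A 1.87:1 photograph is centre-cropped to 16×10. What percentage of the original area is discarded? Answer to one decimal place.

Going from 1.87:1 to 16×10 means cutting width while keeping height.
Area ratio = (1.600)/(1.870) = 85.56%; the remaining 14.44% is cropped out.

14.4%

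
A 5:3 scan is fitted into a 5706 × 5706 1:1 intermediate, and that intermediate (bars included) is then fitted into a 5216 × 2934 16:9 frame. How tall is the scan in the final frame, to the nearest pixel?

1760 px

5:3 in 5706×5706: fills the width, so the scan is 5706.00 × 3423.60.
The 1:1 canvas is height-limited in 5216×2934, giving 2934.00 × 2934.00; scale factor 0.5142.
The scan scales with it: height 3423.60 × 0.5142 ≈ 1760.40.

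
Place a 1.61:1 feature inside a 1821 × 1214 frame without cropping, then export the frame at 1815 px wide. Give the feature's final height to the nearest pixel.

At 1821×1214 the feature is width-limited, so height = 1821 / 1.610 ≈ 1131.06 px.
The frame scales by 1815/1821 = 0.9967; 1131.06 × 0.9967 ≈ 1127.33 px.

1127 px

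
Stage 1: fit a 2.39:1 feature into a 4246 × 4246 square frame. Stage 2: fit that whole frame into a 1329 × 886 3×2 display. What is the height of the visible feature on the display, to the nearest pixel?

371 px

2.39:1 in 4246×4246: fills the width, so the feature is 4246.00 × 1776.57.
square in 1329×886: fills the height, so the intermediate becomes 886.00 × 886.00 — a scale of ×0.2087.
Applying the same ×0.2087: 1776.57 → 370.71.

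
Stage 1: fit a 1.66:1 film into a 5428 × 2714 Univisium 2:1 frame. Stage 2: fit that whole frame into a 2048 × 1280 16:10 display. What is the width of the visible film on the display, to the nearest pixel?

First fit — 1.66:1 into 5428×2714 spans the height: 4505.24 × 2714.00.
Univisium 2:1 in 2048×1280: fills the width, so the intermediate becomes 2048.00 × 1024.00 — a scale of ×0.3773.
Applying the same ×0.3773: 4505.24 → 1699.84.

1700 px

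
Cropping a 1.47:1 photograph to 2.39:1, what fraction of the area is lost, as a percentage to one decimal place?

38.5%

The width stays; only height is cut (since 2.39:1 is wider than 1.47:1).
(1.470)/(2.390) ≈ 0.615 of the area survives, leaving 38.49% discarded.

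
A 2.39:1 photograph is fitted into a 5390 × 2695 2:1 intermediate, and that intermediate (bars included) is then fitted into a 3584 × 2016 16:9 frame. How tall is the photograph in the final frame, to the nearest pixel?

1500 px

2.39:1 in 5390×2695: fills the width, so the photograph is 5390.00 × 2255.23.
The 2:1 canvas is width-limited in 3584×2016, giving 3584.00 × 1792.00; scale factor 0.6649.
The photograph scales with it: height 2255.23 × 0.6649 ≈ 1499.58.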